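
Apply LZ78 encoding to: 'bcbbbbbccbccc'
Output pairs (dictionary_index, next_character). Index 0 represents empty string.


LZ78 encoding steps:
Dictionary: {0: ''}
Step 1: w='' (idx 0), next='b' -> output (0, 'b'), add 'b' as idx 1
Step 2: w='' (idx 0), next='c' -> output (0, 'c'), add 'c' as idx 2
Step 3: w='b' (idx 1), next='b' -> output (1, 'b'), add 'bb' as idx 3
Step 4: w='bb' (idx 3), next='b' -> output (3, 'b'), add 'bbb' as idx 4
Step 5: w='c' (idx 2), next='c' -> output (2, 'c'), add 'cc' as idx 5
Step 6: w='b' (idx 1), next='c' -> output (1, 'c'), add 'bc' as idx 6
Step 7: w='cc' (idx 5), end of input -> output (5, '')


Encoded: [(0, 'b'), (0, 'c'), (1, 'b'), (3, 'b'), (2, 'c'), (1, 'c'), (5, '')]


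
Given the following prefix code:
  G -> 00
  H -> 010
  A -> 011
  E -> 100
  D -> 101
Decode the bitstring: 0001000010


Decoding step by step:
Bits 00 -> G
Bits 010 -> H
Bits 00 -> G
Bits 010 -> H


Decoded message: GHGH


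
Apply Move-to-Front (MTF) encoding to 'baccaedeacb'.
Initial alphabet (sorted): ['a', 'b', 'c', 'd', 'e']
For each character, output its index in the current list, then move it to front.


MTF encoding:
'b': index 1 in ['a', 'b', 'c', 'd', 'e'] -> ['b', 'a', 'c', 'd', 'e']
'a': index 1 in ['b', 'a', 'c', 'd', 'e'] -> ['a', 'b', 'c', 'd', 'e']
'c': index 2 in ['a', 'b', 'c', 'd', 'e'] -> ['c', 'a', 'b', 'd', 'e']
'c': index 0 in ['c', 'a', 'b', 'd', 'e'] -> ['c', 'a', 'b', 'd', 'e']
'a': index 1 in ['c', 'a', 'b', 'd', 'e'] -> ['a', 'c', 'b', 'd', 'e']
'e': index 4 in ['a', 'c', 'b', 'd', 'e'] -> ['e', 'a', 'c', 'b', 'd']
'd': index 4 in ['e', 'a', 'c', 'b', 'd'] -> ['d', 'e', 'a', 'c', 'b']
'e': index 1 in ['d', 'e', 'a', 'c', 'b'] -> ['e', 'd', 'a', 'c', 'b']
'a': index 2 in ['e', 'd', 'a', 'c', 'b'] -> ['a', 'e', 'd', 'c', 'b']
'c': index 3 in ['a', 'e', 'd', 'c', 'b'] -> ['c', 'a', 'e', 'd', 'b']
'b': index 4 in ['c', 'a', 'e', 'd', 'b'] -> ['b', 'c', 'a', 'e', 'd']


Output: [1, 1, 2, 0, 1, 4, 4, 1, 2, 3, 4]


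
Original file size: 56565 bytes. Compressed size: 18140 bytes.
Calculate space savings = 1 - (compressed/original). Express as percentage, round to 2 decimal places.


ratio = compressed/original = 18140/56565 = 0.320693
savings = 1 - ratio = 1 - 0.320693 = 0.679307
as a percentage: 0.679307 * 100 = 67.93%

Space savings = 1 - 18140/56565 = 67.93%


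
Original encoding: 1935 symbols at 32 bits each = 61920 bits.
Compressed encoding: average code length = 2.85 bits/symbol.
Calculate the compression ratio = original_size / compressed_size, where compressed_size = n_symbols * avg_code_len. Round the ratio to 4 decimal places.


original_size = n_symbols * orig_bits = 1935 * 32 = 61920 bits
compressed_size = n_symbols * avg_code_len = 1935 * 2.85 = 5514.75 bits
ratio = original_size / compressed_size = 61920 / 5514.75 = 11.2281

Compression ratio = 11.2281


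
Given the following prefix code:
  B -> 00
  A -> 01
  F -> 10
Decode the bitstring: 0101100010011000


Decoding step by step:
Bits 01 -> A
Bits 01 -> A
Bits 10 -> F
Bits 00 -> B
Bits 10 -> F
Bits 01 -> A
Bits 10 -> F
Bits 00 -> B


Decoded message: AAFBFAFB


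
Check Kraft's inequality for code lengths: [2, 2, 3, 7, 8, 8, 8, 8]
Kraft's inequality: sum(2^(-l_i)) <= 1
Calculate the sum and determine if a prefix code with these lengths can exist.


Sum = 2^(-2) + 2^(-2) + 2^(-3) + 2^(-7) + 2^(-8) + 2^(-8) + 2^(-8) + 2^(-8)
    = 0.25 + 0.25 + 0.125 + 0.0078125 + 0.00390625 + 0.00390625 + 0.00390625 + 0.00390625
    = 166/256 = 0.6484375
Since 0.6484375 <= 1, Kraft's inequality IS satisfied.
A prefix code with these lengths CAN exist.

Kraft sum = 0.6484375. Satisfied.


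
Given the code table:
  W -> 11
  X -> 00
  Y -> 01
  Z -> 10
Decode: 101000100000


Decoding:
10 -> Z
10 -> Z
00 -> X
10 -> Z
00 -> X
00 -> X


Result: ZZXZXX


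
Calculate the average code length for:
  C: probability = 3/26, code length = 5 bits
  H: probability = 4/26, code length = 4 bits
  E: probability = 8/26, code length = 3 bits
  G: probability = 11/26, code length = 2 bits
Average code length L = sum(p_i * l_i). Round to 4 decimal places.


Weighted contributions p_i * l_i:
  C: (3/26) * 5 = 15/26
  H: (4/26) * 4 = 16/26
  E: (8/26) * 3 = 24/26
  G: (11/26) * 2 = 22/26
Sum = (15 + 16 + 24 + 22)/26 = 77/26

L = 77/26 = 2.9615 bits/symbol


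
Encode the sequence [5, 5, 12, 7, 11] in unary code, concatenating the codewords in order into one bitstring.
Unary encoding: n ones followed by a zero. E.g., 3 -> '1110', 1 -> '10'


Encode each number as n ones followed by a terminating 0:
  5 -> 111110 (6 bits)
  5 -> 111110 (6 bits)
  12 -> 1111111111110 (13 bits)
  7 -> 11111110 (8 bits)
  11 -> 111111111110 (12 bits)
Total length = 6 + 6 + 13 + 8 + 12 = 45 bits.

Unary([5, 5, 12, 7, 11]) = 111110111110111111111111011111110111111111110 (45 bits)


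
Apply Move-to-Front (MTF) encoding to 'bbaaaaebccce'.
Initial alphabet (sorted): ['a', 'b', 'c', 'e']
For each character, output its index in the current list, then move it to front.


MTF encoding:
'b': index 1 in ['a', 'b', 'c', 'e'] -> ['b', 'a', 'c', 'e']
'b': index 0 in ['b', 'a', 'c', 'e'] -> ['b', 'a', 'c', 'e']
'a': index 1 in ['b', 'a', 'c', 'e'] -> ['a', 'b', 'c', 'e']
'a': index 0 in ['a', 'b', 'c', 'e'] -> ['a', 'b', 'c', 'e']
'a': index 0 in ['a', 'b', 'c', 'e'] -> ['a', 'b', 'c', 'e']
'a': index 0 in ['a', 'b', 'c', 'e'] -> ['a', 'b', 'c', 'e']
'e': index 3 in ['a', 'b', 'c', 'e'] -> ['e', 'a', 'b', 'c']
'b': index 2 in ['e', 'a', 'b', 'c'] -> ['b', 'e', 'a', 'c']
'c': index 3 in ['b', 'e', 'a', 'c'] -> ['c', 'b', 'e', 'a']
'c': index 0 in ['c', 'b', 'e', 'a'] -> ['c', 'b', 'e', 'a']
'c': index 0 in ['c', 'b', 'e', 'a'] -> ['c', 'b', 'e', 'a']
'e': index 2 in ['c', 'b', 'e', 'a'] -> ['e', 'c', 'b', 'a']


Output: [1, 0, 1, 0, 0, 0, 3, 2, 3, 0, 0, 2]


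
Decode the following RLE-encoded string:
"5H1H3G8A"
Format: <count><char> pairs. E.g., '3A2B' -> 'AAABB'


Expanding each <count><char> pair:
  5H -> 'HHHHH'
  1H -> 'H'
  3G -> 'GGG'
  8A -> 'AAAAAAAA'

Decoded = HHHHHHGGGAAAAAAAA


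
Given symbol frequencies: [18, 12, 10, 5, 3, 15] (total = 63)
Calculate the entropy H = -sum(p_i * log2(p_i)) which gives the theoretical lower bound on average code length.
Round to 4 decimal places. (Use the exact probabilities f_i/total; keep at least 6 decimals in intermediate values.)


Per-symbol terms -p_i * log2(p_i) with p_i = f_i/63:
  p = 18/63 = 0.285714: log2(p) = -1.807355, -p*log2(p) = 0.516387
  p = 12/63 = 0.190476: log2(p) = -2.392317, -p*log2(p) = 0.455680
  p = 10/63 = 0.158730: log2(p) = -2.655352, -p*log2(p) = 0.421484
  p = 5/63 = 0.079365: log2(p) = -3.655352, -p*log2(p) = 0.290107
  p = 3/63 = 0.047619: log2(p) = -4.392317, -p*log2(p) = 0.209158
  p = 15/63 = 0.238095: log2(p) = -2.070389, -p*log2(p) = 0.492950
H = 0.516387 + 0.455680 + 0.421484 + 0.290107 + 0.209158 + 0.492950 = 2.385766

H = 2.3858 bits/symbol


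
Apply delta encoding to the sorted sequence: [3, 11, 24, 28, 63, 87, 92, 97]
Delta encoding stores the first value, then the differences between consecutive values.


First value: 3
Deltas:
  11 - 3 = 8
  24 - 11 = 13
  28 - 24 = 4
  63 - 28 = 35
  87 - 63 = 24
  92 - 87 = 5
  97 - 92 = 5


Delta encoded: [3, 8, 13, 4, 35, 24, 5, 5]


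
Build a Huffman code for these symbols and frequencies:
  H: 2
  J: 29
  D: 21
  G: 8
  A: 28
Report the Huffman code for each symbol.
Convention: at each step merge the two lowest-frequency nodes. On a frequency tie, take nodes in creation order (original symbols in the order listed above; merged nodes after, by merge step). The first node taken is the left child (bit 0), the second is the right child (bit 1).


Huffman tree construction:
Step 1: Merge H(2) + G(8) = 10
Step 2: Merge (H+G)(10) + D(21) = 31
Step 3: Merge A(28) + J(29) = 57
Step 4: Merge ((H+G)+D)(31) + (A+J)(57) = 88
Read each symbol's code off the tree from the root (left child = 0, right child = 1).

Codes:
  H: 000 (length 3)
  J: 11 (length 2)
  D: 01 (length 2)
  G: 001 (length 3)
  A: 10 (length 2)
Average code length: 186/88 = 2.1136 bits/symbol


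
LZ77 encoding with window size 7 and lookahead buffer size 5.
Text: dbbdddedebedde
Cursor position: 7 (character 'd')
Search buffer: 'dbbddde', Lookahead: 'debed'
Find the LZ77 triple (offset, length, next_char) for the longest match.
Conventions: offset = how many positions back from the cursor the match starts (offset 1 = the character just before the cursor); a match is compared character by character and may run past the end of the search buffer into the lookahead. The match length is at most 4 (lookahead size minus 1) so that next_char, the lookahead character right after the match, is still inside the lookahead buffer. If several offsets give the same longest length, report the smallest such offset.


Try each offset into the search buffer:
  offset=1 (pos 6, char 'e'): match length 0
  offset=2 (pos 5, char 'd'): match length 2
  offset=3 (pos 4, char 'd'): match length 1
  offset=4 (pos 3, char 'd'): match length 1
  offset=5 (pos 2, char 'b'): match length 0
  offset=6 (pos 1, char 'b'): match length 0
  offset=7 (pos 0, char 'd'): match length 1
Longest match has length 2 at offset 2.
next_char = character at position 7 + 2 = 9 -> 'b'

Best match: offset=2, length=2 (matching 'de' starting at position 5)
LZ77 triple: (2, 2, 'b')


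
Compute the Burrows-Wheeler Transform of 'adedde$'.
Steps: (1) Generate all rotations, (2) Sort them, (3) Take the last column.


Rotations (sorted):
  0: $adedde -> last char: e
  1: adedde$ -> last char: $
  2: dde$ade -> last char: e
  3: de$aded -> last char: d
  4: dedde$a -> last char: a
  5: e$adedd -> last char: d
  6: edde$ad -> last char: d


BWT = e$edadd


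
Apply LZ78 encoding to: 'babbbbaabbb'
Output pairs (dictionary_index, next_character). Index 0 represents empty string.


LZ78 encoding steps:
Dictionary: {0: ''}
Step 1: w='' (idx 0), next='b' -> output (0, 'b'), add 'b' as idx 1
Step 2: w='' (idx 0), next='a' -> output (0, 'a'), add 'a' as idx 2
Step 3: w='b' (idx 1), next='b' -> output (1, 'b'), add 'bb' as idx 3
Step 4: w='bb' (idx 3), next='a' -> output (3, 'a'), add 'bba' as idx 4
Step 5: w='a' (idx 2), next='b' -> output (2, 'b'), add 'ab' as idx 5
Step 6: w='bb' (idx 3), end of input -> output (3, '')


Encoded: [(0, 'b'), (0, 'a'), (1, 'b'), (3, 'a'), (2, 'b'), (3, '')]


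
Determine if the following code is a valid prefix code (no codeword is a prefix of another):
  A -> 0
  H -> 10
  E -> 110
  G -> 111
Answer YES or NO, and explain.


Checking each pair (does one codeword prefix another?):
  A='0' vs H='10': no prefix
  A='0' vs E='110': no prefix
  A='0' vs G='111': no prefix
  H='10' vs A='0': no prefix
  H='10' vs E='110': no prefix
  H='10' vs G='111': no prefix
  E='110' vs A='0': no prefix
  E='110' vs H='10': no prefix
  E='110' vs G='111': no prefix
  G='111' vs A='0': no prefix
  G='111' vs H='10': no prefix
  G='111' vs E='110': no prefix
No violation found over all pairs.

YES -- this is a valid prefix code. No codeword is a prefix of any other codeword.


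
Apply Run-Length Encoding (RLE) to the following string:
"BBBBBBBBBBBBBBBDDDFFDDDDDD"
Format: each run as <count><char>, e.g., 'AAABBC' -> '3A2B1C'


Scanning runs left to right:
  i=0: run of 'B' x 15 -> '15B'
  i=15: run of 'D' x 3 -> '3D'
  i=18: run of 'F' x 2 -> '2F'
  i=20: run of 'D' x 6 -> '6D'

RLE = 15B3D2F6D


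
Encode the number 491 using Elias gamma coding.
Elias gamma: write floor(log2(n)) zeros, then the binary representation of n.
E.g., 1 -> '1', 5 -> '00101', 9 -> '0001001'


num_bits = floor(log2(491)) + 1 = 9
leading_zeros = num_bits - 1 = 8
binary(491) = 111101011

Elias gamma(491) = '00000000' + '111101011' = 00000000111101011 (17 bits)


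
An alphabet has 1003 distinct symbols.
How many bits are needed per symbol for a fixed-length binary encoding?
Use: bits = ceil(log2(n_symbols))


log2(1003) = 9.9701
Bracket: 2^9 = 512 < 1003 <= 2^10 = 1024
So ceil(log2(1003)) = 10

bits = ceil(log2(1003)) = ceil(9.9701) = 10 bits


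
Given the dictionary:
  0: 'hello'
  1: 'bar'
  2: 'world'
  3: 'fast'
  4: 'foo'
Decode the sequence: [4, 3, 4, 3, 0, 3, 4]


Look up each index in the dictionary:
  4 -> 'foo'
  3 -> 'fast'
  4 -> 'foo'
  3 -> 'fast'
  0 -> 'hello'
  3 -> 'fast'
  4 -> 'foo'

Decoded: "foo fast foo fast hello fast foo"


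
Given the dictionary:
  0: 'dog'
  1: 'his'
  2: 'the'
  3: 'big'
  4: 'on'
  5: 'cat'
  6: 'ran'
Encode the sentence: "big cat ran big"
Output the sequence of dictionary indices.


Look up each word in the dictionary:
  'big' -> 3
  'cat' -> 5
  'ran' -> 6
  'big' -> 3

Encoded: [3, 5, 6, 3]


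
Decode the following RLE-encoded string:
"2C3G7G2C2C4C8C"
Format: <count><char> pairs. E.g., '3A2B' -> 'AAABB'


Expanding each <count><char> pair:
  2C -> 'CC'
  3G -> 'GGG'
  7G -> 'GGGGGGG'
  2C -> 'CC'
  2C -> 'CC'
  4C -> 'CCCC'
  8C -> 'CCCCCCCC'

Decoded = CCGGGGGGGGGGCCCCCCCCCCCCCCCC


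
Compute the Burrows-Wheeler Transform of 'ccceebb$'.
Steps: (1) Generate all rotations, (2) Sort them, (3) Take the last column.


Rotations (sorted):
  0: $ccceebb -> last char: b
  1: b$ccceeb -> last char: b
  2: bb$cccee -> last char: e
  3: ccceebb$ -> last char: $
  4: cceebb$c -> last char: c
  5: ceebb$cc -> last char: c
  6: ebb$ccce -> last char: e
  7: eebb$ccc -> last char: c


BWT = bbe$ccec


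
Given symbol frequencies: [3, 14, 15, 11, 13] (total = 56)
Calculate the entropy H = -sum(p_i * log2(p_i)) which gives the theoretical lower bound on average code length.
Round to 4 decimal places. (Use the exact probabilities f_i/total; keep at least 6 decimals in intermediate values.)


Per-symbol terms -p_i * log2(p_i) with p_i = f_i/56:
  p = 3/56 = 0.053571: log2(p) = -4.222392, -p*log2(p) = 0.226200
  p = 14/56 = 0.250000: log2(p) = -2.000000, -p*log2(p) = 0.500000
  p = 15/56 = 0.267857: log2(p) = -1.900464, -p*log2(p) = 0.509053
  p = 11/56 = 0.196429: log2(p) = -2.347923, -p*log2(p) = 0.461199
  p = 13/56 = 0.232143: log2(p) = -2.106915, -p*log2(p) = 0.489105
H = 0.226200 + 0.500000 + 0.509053 + 0.461199 + 0.489105 = 2.185557

H = 2.1856 bits/symbol


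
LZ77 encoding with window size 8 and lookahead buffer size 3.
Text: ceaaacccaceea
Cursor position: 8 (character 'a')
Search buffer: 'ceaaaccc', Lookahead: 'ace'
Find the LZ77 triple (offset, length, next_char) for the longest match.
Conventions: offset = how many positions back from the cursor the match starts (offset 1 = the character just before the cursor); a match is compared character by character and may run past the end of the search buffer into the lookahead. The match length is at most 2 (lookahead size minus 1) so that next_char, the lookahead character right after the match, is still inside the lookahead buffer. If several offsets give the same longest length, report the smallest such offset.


Try each offset into the search buffer:
  offset=1 (pos 7, char 'c'): match length 0
  offset=2 (pos 6, char 'c'): match length 0
  offset=3 (pos 5, char 'c'): match length 0
  offset=4 (pos 4, char 'a'): match length 2
  offset=5 (pos 3, char 'a'): match length 1
  offset=6 (pos 2, char 'a'): match length 1
  offset=7 (pos 1, char 'e'): match length 0
  offset=8 (pos 0, char 'c'): match length 0
Longest match has length 2 at offset 4.
next_char = character at position 8 + 2 = 10 -> 'e'

Best match: offset=4, length=2 (matching 'ac' starting at position 4)
LZ77 triple: (4, 2, 'e')


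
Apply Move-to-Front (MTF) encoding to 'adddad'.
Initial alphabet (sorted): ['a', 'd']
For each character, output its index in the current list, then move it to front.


MTF encoding:
'a': index 0 in ['a', 'd'] -> ['a', 'd']
'd': index 1 in ['a', 'd'] -> ['d', 'a']
'd': index 0 in ['d', 'a'] -> ['d', 'a']
'd': index 0 in ['d', 'a'] -> ['d', 'a']
'a': index 1 in ['d', 'a'] -> ['a', 'd']
'd': index 1 in ['a', 'd'] -> ['d', 'a']


Output: [0, 1, 0, 0, 1, 1]


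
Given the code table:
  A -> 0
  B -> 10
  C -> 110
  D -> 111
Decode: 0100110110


Decoding:
0 -> A
10 -> B
0 -> A
110 -> C
110 -> C


Result: ABACC


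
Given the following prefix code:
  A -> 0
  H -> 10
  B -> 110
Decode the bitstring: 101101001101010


Decoding step by step:
Bits 10 -> H
Bits 110 -> B
Bits 10 -> H
Bits 0 -> A
Bits 110 -> B
Bits 10 -> H
Bits 10 -> H


Decoded message: HBHABHH


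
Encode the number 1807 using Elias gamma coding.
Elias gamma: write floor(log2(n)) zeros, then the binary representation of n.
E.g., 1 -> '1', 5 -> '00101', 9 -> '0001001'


num_bits = floor(log2(1807)) + 1 = 11
leading_zeros = num_bits - 1 = 10
binary(1807) = 11100001111

Elias gamma(1807) = '0000000000' + '11100001111' = 000000000011100001111 (21 bits)


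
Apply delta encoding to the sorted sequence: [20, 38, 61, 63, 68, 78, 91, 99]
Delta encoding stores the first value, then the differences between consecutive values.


First value: 20
Deltas:
  38 - 20 = 18
  61 - 38 = 23
  63 - 61 = 2
  68 - 63 = 5
  78 - 68 = 10
  91 - 78 = 13
  99 - 91 = 8


Delta encoded: [20, 18, 23, 2, 5, 10, 13, 8]


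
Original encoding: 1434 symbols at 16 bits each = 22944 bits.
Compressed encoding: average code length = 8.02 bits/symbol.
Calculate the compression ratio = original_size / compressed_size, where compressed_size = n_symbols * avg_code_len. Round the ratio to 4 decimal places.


original_size = n_symbols * orig_bits = 1434 * 16 = 22944 bits
compressed_size = n_symbols * avg_code_len = 1434 * 8.02 = 11500.68 bits
ratio = original_size / compressed_size = 22944 / 11500.68 = 1.995

Compression ratio = 1.995


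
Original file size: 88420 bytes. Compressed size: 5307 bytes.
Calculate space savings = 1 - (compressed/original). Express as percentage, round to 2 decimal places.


ratio = compressed/original = 5307/88420 = 0.06002
savings = 1 - ratio = 1 - 0.06002 = 0.93998
as a percentage: 0.93998 * 100 = 94.0%

Space savings = 1 - 5307/88420 = 94.0%


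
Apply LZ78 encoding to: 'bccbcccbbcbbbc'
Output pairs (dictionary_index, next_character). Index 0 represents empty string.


LZ78 encoding steps:
Dictionary: {0: ''}
Step 1: w='' (idx 0), next='b' -> output (0, 'b'), add 'b' as idx 1
Step 2: w='' (idx 0), next='c' -> output (0, 'c'), add 'c' as idx 2
Step 3: w='c' (idx 2), next='b' -> output (2, 'b'), add 'cb' as idx 3
Step 4: w='c' (idx 2), next='c' -> output (2, 'c'), add 'cc' as idx 4
Step 5: w='cb' (idx 3), next='b' -> output (3, 'b'), add 'cbb' as idx 5
Step 6: w='cbb' (idx 5), next='b' -> output (5, 'b'), add 'cbbb' as idx 6
Step 7: w='c' (idx 2), end of input -> output (2, '')


Encoded: [(0, 'b'), (0, 'c'), (2, 'b'), (2, 'c'), (3, 'b'), (5, 'b'), (2, '')]


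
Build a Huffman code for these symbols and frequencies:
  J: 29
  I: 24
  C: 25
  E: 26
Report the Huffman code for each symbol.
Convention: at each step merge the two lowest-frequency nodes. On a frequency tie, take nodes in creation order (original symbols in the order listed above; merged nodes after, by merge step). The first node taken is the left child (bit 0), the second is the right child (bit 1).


Huffman tree construction:
Step 1: Merge I(24) + C(25) = 49
Step 2: Merge E(26) + J(29) = 55
Step 3: Merge (I+C)(49) + (E+J)(55) = 104
Read each symbol's code off the tree from the root (left child = 0, right child = 1).

Codes:
  J: 11 (length 2)
  I: 00 (length 2)
  C: 01 (length 2)
  E: 10 (length 2)
Average code length: 208/104 = 2.0000 bits/symbol


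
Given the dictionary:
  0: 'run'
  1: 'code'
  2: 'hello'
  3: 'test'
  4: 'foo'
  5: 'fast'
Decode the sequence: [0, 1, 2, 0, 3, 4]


Look up each index in the dictionary:
  0 -> 'run'
  1 -> 'code'
  2 -> 'hello'
  0 -> 'run'
  3 -> 'test'
  4 -> 'foo'

Decoded: "run code hello run test foo"


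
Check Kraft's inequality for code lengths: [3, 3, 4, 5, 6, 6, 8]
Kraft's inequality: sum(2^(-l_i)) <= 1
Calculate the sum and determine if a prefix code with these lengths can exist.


Sum = 2^(-3) + 2^(-3) + 2^(-4) + 2^(-5) + 2^(-6) + 2^(-6) + 2^(-8)
    = 0.125 + 0.125 + 0.0625 + 0.03125 + 0.015625 + 0.015625 + 0.00390625
    = 97/256 = 0.37890625
Since 0.37890625 <= 1, Kraft's inequality IS satisfied.
A prefix code with these lengths CAN exist.

Kraft sum = 0.37890625. Satisfied.


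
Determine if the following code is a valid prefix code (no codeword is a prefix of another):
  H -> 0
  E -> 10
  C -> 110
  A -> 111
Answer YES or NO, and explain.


Checking each pair (does one codeword prefix another?):
  H='0' vs E='10': no prefix
  H='0' vs C='110': no prefix
  H='0' vs A='111': no prefix
  E='10' vs H='0': no prefix
  E='10' vs C='110': no prefix
  E='10' vs A='111': no prefix
  C='110' vs H='0': no prefix
  C='110' vs E='10': no prefix
  C='110' vs A='111': no prefix
  A='111' vs H='0': no prefix
  A='111' vs E='10': no prefix
  A='111' vs C='110': no prefix
No violation found over all pairs.

YES -- this is a valid prefix code. No codeword is a prefix of any other codeword.


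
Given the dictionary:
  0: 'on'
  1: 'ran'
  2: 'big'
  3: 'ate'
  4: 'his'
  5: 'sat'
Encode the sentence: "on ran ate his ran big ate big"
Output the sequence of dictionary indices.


Look up each word in the dictionary:
  'on' -> 0
  'ran' -> 1
  'ate' -> 3
  'his' -> 4
  'ran' -> 1
  'big' -> 2
  'ate' -> 3
  'big' -> 2

Encoded: [0, 1, 3, 4, 1, 2, 3, 2]


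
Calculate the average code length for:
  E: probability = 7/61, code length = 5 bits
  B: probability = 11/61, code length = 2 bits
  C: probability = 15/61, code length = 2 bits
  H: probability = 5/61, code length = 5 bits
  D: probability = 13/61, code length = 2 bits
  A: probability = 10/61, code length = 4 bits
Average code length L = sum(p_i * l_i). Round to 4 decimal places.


Weighted contributions p_i * l_i:
  E: (7/61) * 5 = 35/61
  B: (11/61) * 2 = 22/61
  C: (15/61) * 2 = 30/61
  H: (5/61) * 5 = 25/61
  D: (13/61) * 2 = 26/61
  A: (10/61) * 4 = 40/61
Sum = (35 + 22 + 30 + 25 + 26 + 40)/61 = 178/61

L = 178/61 = 2.9180 bits/symbol


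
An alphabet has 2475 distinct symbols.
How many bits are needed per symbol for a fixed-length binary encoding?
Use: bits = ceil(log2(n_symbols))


log2(2475) = 11.2732
Bracket: 2^11 = 2048 < 2475 <= 2^12 = 4096
So ceil(log2(2475)) = 12

bits = ceil(log2(2475)) = ceil(11.2732) = 12 bits


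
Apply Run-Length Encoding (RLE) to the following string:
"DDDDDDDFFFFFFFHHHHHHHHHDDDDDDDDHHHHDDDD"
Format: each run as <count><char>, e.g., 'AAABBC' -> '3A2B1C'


Scanning runs left to right:
  i=0: run of 'D' x 7 -> '7D'
  i=7: run of 'F' x 7 -> '7F'
  i=14: run of 'H' x 9 -> '9H'
  i=23: run of 'D' x 8 -> '8D'
  i=31: run of 'H' x 4 -> '4H'
  i=35: run of 'D' x 4 -> '4D'

RLE = 7D7F9H8D4H4D


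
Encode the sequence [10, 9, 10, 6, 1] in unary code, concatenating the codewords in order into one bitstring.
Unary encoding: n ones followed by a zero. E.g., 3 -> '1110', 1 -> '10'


Encode each number as n ones followed by a terminating 0:
  10 -> 11111111110 (11 bits)
  9 -> 1111111110 (10 bits)
  10 -> 11111111110 (11 bits)
  6 -> 1111110 (7 bits)
  1 -> 10 (2 bits)
Total length = 11 + 10 + 11 + 7 + 2 = 41 bits.

Unary([10, 9, 10, 6, 1]) = 11111111110111111111011111111110111111010 (41 bits)


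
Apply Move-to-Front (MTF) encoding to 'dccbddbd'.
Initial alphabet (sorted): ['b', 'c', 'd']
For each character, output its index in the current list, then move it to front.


MTF encoding:
'd': index 2 in ['b', 'c', 'd'] -> ['d', 'b', 'c']
'c': index 2 in ['d', 'b', 'c'] -> ['c', 'd', 'b']
'c': index 0 in ['c', 'd', 'b'] -> ['c', 'd', 'b']
'b': index 2 in ['c', 'd', 'b'] -> ['b', 'c', 'd']
'd': index 2 in ['b', 'c', 'd'] -> ['d', 'b', 'c']
'd': index 0 in ['d', 'b', 'c'] -> ['d', 'b', 'c']
'b': index 1 in ['d', 'b', 'c'] -> ['b', 'd', 'c']
'd': index 1 in ['b', 'd', 'c'] -> ['d', 'b', 'c']


Output: [2, 2, 0, 2, 2, 0, 1, 1]


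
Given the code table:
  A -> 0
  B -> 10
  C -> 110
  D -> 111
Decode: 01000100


Decoding:
0 -> A
10 -> B
0 -> A
0 -> A
10 -> B
0 -> A


Result: ABAABA


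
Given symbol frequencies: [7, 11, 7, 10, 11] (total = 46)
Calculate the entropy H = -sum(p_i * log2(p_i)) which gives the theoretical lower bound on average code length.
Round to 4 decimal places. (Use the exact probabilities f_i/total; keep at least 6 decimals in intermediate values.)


Per-symbol terms -p_i * log2(p_i) with p_i = f_i/46:
  p = 7/46 = 0.152174: log2(p) = -2.716207, -p*log2(p) = 0.413336
  p = 11/46 = 0.239130: log2(p) = -2.064130, -p*log2(p) = 0.493596
  p = 7/46 = 0.152174: log2(p) = -2.716207, -p*log2(p) = 0.413336
  p = 10/46 = 0.217391: log2(p) = -2.201634, -p*log2(p) = 0.478616
  p = 11/46 = 0.239130: log2(p) = -2.064130, -p*log2(p) = 0.493596
H = 0.413336 + 0.493596 + 0.413336 + 0.478616 + 0.493596 = 2.292480

H = 2.2925 bits/symbol


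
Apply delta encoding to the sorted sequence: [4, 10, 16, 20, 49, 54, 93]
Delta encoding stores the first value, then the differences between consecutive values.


First value: 4
Deltas:
  10 - 4 = 6
  16 - 10 = 6
  20 - 16 = 4
  49 - 20 = 29
  54 - 49 = 5
  93 - 54 = 39


Delta encoded: [4, 6, 6, 4, 29, 5, 39]


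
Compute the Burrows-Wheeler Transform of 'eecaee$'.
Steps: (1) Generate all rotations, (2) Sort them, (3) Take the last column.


Rotations (sorted):
  0: $eecaee -> last char: e
  1: aee$eec -> last char: c
  2: caee$ee -> last char: e
  3: e$eecae -> last char: e
  4: ecaee$e -> last char: e
  5: ee$eeca -> last char: a
  6: eecaee$ -> last char: $


BWT = eceeea$


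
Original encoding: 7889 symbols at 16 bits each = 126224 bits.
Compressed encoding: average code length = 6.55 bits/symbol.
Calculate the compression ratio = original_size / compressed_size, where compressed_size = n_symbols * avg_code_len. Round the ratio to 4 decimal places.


original_size = n_symbols * orig_bits = 7889 * 16 = 126224 bits
compressed_size = n_symbols * avg_code_len = 7889 * 6.55 = 51672.95 bits
ratio = original_size / compressed_size = 126224 / 51672.95 = 2.4427

Compression ratio = 2.4427


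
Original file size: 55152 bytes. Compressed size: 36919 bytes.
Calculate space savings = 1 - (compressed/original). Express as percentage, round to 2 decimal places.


ratio = compressed/original = 36919/55152 = 0.669405
savings = 1 - ratio = 1 - 0.669405 = 0.330595
as a percentage: 0.330595 * 100 = 33.06%

Space savings = 1 - 36919/55152 = 33.06%


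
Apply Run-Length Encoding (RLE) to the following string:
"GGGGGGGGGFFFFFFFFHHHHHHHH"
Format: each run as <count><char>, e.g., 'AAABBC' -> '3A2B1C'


Scanning runs left to right:
  i=0: run of 'G' x 9 -> '9G'
  i=9: run of 'F' x 8 -> '8F'
  i=17: run of 'H' x 8 -> '8H'

RLE = 9G8F8H


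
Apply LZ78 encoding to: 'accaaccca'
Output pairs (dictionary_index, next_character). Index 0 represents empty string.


LZ78 encoding steps:
Dictionary: {0: ''}
Step 1: w='' (idx 0), next='a' -> output (0, 'a'), add 'a' as idx 1
Step 2: w='' (idx 0), next='c' -> output (0, 'c'), add 'c' as idx 2
Step 3: w='c' (idx 2), next='a' -> output (2, 'a'), add 'ca' as idx 3
Step 4: w='a' (idx 1), next='c' -> output (1, 'c'), add 'ac' as idx 4
Step 5: w='c' (idx 2), next='c' -> output (2, 'c'), add 'cc' as idx 5
Step 6: w='a' (idx 1), end of input -> output (1, '')


Encoded: [(0, 'a'), (0, 'c'), (2, 'a'), (1, 'c'), (2, 'c'), (1, '')]


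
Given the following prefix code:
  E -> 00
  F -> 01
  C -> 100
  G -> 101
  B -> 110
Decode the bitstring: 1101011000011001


Decoding step by step:
Bits 110 -> B
Bits 101 -> G
Bits 100 -> C
Bits 00 -> E
Bits 110 -> B
Bits 01 -> F


Decoded message: BGCEBF


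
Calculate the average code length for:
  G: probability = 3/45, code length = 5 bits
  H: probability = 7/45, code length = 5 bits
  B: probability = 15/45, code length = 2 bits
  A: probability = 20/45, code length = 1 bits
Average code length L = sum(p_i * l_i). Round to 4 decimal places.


Weighted contributions p_i * l_i:
  G: (3/45) * 5 = 15/45
  H: (7/45) * 5 = 35/45
  B: (15/45) * 2 = 30/45
  A: (20/45) * 1 = 20/45
Sum = (15 + 35 + 30 + 20)/45 = 100/45

L = 100/45 = 2.2222 bits/symbol


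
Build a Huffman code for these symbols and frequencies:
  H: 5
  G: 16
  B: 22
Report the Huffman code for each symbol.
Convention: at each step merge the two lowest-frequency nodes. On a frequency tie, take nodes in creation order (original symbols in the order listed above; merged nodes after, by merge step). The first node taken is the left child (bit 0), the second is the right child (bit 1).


Huffman tree construction:
Step 1: Merge H(5) + G(16) = 21
Step 2: Merge (H+G)(21) + B(22) = 43
Read each symbol's code off the tree from the root (left child = 0, right child = 1).

Codes:
  H: 00 (length 2)
  G: 01 (length 2)
  B: 1 (length 1)
Average code length: 64/43 = 1.4884 bits/symbol


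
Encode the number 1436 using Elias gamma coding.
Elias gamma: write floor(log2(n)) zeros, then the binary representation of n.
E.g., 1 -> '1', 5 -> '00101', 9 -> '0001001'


num_bits = floor(log2(1436)) + 1 = 11
leading_zeros = num_bits - 1 = 10
binary(1436) = 10110011100

Elias gamma(1436) = '0000000000' + '10110011100' = 000000000010110011100 (21 bits)


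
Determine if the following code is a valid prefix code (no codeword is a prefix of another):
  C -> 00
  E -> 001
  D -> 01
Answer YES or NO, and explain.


Checking each pair (does one codeword prefix another?):
  C='00' vs E='001': prefix -- VIOLATION

NO -- this is NOT a valid prefix code. C (00) is a prefix of E (001).


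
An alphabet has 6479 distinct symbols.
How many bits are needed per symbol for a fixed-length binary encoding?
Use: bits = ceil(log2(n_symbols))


log2(6479) = 12.6616
Bracket: 2^12 = 4096 < 6479 <= 2^13 = 8192
So ceil(log2(6479)) = 13

bits = ceil(log2(6479)) = ceil(12.6616) = 13 bits


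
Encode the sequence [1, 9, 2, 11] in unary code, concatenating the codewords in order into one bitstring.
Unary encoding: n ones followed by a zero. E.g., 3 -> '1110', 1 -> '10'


Encode each number as n ones followed by a terminating 0:
  1 -> 10 (2 bits)
  9 -> 1111111110 (10 bits)
  2 -> 110 (3 bits)
  11 -> 111111111110 (12 bits)
Total length = 2 + 10 + 3 + 12 = 27 bits.

Unary([1, 9, 2, 11]) = 101111111110110111111111110 (27 bits)


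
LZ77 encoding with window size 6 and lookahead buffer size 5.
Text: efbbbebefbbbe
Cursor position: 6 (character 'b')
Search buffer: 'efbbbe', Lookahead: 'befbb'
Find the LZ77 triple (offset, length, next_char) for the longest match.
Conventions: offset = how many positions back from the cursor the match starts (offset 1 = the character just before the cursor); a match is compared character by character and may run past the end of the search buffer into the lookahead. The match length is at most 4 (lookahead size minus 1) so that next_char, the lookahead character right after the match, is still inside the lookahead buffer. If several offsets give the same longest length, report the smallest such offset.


Try each offset into the search buffer:
  offset=1 (pos 5, char 'e'): match length 0
  offset=2 (pos 4, char 'b'): match length 2
  offset=3 (pos 3, char 'b'): match length 1
  offset=4 (pos 2, char 'b'): match length 1
  offset=5 (pos 1, char 'f'): match length 0
  offset=6 (pos 0, char 'e'): match length 0
Longest match has length 2 at offset 2.
next_char = character at position 6 + 2 = 8 -> 'f'

Best match: offset=2, length=2 (matching 'be' starting at position 4)
LZ77 triple: (2, 2, 'f')


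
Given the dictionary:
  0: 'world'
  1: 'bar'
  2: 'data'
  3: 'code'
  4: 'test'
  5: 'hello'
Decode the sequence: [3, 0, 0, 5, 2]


Look up each index in the dictionary:
  3 -> 'code'
  0 -> 'world'
  0 -> 'world'
  5 -> 'hello'
  2 -> 'data'

Decoded: "code world world hello data"


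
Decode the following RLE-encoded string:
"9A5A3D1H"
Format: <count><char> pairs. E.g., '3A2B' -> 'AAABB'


Expanding each <count><char> pair:
  9A -> 'AAAAAAAAA'
  5A -> 'AAAAA'
  3D -> 'DDD'
  1H -> 'H'

Decoded = AAAAAAAAAAAAAADDDH


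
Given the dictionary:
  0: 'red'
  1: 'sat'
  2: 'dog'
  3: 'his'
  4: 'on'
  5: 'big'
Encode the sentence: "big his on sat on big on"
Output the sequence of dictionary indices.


Look up each word in the dictionary:
  'big' -> 5
  'his' -> 3
  'on' -> 4
  'sat' -> 1
  'on' -> 4
  'big' -> 5
  'on' -> 4

Encoded: [5, 3, 4, 1, 4, 5, 4]


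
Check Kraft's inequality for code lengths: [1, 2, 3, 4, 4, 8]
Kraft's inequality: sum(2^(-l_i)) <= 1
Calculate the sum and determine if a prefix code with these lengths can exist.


Sum = 2^(-1) + 2^(-2) + 2^(-3) + 2^(-4) + 2^(-4) + 2^(-8)
    = 0.5 + 0.25 + 0.125 + 0.0625 + 0.0625 + 0.00390625
    = 257/256 = 1.00390625
Since 1.00390625 > 1, Kraft's inequality is NOT satisfied.
A prefix code with these lengths CANNOT exist.

Kraft sum = 1.00390625. Not satisfied.


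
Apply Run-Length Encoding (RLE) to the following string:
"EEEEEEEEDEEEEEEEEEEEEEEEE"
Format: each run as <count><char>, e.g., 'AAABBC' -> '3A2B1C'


Scanning runs left to right:
  i=0: run of 'E' x 8 -> '8E'
  i=8: run of 'D' x 1 -> '1D'
  i=9: run of 'E' x 16 -> '16E'

RLE = 8E1D16E


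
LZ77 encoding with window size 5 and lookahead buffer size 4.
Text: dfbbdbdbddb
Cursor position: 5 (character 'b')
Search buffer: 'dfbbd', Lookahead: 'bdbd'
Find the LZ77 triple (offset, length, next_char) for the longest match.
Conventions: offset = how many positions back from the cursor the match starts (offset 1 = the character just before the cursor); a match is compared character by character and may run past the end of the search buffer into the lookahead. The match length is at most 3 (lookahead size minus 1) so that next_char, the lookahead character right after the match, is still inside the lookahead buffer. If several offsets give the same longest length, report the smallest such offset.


Try each offset into the search buffer:
  offset=1 (pos 4, char 'd'): match length 0
  offset=2 (pos 3, char 'b'): match length 3
  offset=3 (pos 2, char 'b'): match length 1
  offset=4 (pos 1, char 'f'): match length 0
  offset=5 (pos 0, char 'd'): match length 0
Longest match has length 3 at offset 2.
next_char = character at position 5 + 3 = 8 -> 'd'

Best match: offset=2, length=3 (matching 'bdb' starting at position 3)
LZ77 triple: (2, 3, 'd')


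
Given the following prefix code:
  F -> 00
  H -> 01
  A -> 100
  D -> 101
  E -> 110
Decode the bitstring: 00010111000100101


Decoding step by step:
Bits 00 -> F
Bits 01 -> H
Bits 01 -> H
Bits 110 -> E
Bits 00 -> F
Bits 100 -> A
Bits 101 -> D


Decoded message: FHHEFAD


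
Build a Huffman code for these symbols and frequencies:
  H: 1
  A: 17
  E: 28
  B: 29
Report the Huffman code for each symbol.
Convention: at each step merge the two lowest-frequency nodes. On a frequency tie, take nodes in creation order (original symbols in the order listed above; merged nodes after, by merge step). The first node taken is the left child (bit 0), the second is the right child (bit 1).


Huffman tree construction:
Step 1: Merge H(1) + A(17) = 18
Step 2: Merge (H+A)(18) + E(28) = 46
Step 3: Merge B(29) + ((H+A)+E)(46) = 75
Read each symbol's code off the tree from the root (left child = 0, right child = 1).

Codes:
  H: 100 (length 3)
  A: 101 (length 3)
  E: 11 (length 2)
  B: 0 (length 1)
Average code length: 139/75 = 1.8533 bits/symbol


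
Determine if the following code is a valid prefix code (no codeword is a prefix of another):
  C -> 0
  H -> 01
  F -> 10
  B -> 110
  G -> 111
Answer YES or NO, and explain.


Checking each pair (does one codeword prefix another?):
  C='0' vs H='01': prefix -- VIOLATION

NO -- this is NOT a valid prefix code. C (0) is a prefix of H (01).


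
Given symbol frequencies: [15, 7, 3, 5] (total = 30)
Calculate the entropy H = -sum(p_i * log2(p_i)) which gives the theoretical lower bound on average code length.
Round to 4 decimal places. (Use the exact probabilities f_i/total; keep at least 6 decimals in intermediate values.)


Per-symbol terms -p_i * log2(p_i) with p_i = f_i/30:
  p = 15/30 = 0.500000: log2(p) = -1.000000, -p*log2(p) = 0.500000
  p = 7/30 = 0.233333: log2(p) = -2.099536, -p*log2(p) = 0.489892
  p = 3/30 = 0.100000: log2(p) = -3.321928, -p*log2(p) = 0.332193
  p = 5/30 = 0.166667: log2(p) = -2.584963, -p*log2(p) = 0.430827
H = 0.500000 + 0.489892 + 0.332193 + 0.430827 = 1.752912

H = 1.7529 bits/symbol


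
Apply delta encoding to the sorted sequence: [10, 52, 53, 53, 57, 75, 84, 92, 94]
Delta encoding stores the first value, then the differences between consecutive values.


First value: 10
Deltas:
  52 - 10 = 42
  53 - 52 = 1
  53 - 53 = 0
  57 - 53 = 4
  75 - 57 = 18
  84 - 75 = 9
  92 - 84 = 8
  94 - 92 = 2


Delta encoded: [10, 42, 1, 0, 4, 18, 9, 8, 2]


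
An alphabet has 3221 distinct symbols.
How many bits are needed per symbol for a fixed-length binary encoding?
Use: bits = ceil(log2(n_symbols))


log2(3221) = 11.6533
Bracket: 2^11 = 2048 < 3221 <= 2^12 = 4096
So ceil(log2(3221)) = 12

bits = ceil(log2(3221)) = ceil(11.6533) = 12 bits


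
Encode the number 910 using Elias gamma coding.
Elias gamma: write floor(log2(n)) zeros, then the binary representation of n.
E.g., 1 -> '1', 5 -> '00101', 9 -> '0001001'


num_bits = floor(log2(910)) + 1 = 10
leading_zeros = num_bits - 1 = 9
binary(910) = 1110001110

Elias gamma(910) = '000000000' + '1110001110' = 0000000001110001110 (19 bits)


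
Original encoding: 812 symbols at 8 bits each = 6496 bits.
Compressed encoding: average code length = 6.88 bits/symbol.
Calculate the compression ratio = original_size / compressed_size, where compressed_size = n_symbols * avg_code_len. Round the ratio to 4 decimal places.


original_size = n_symbols * orig_bits = 812 * 8 = 6496 bits
compressed_size = n_symbols * avg_code_len = 812 * 6.88 = 5586.56 bits
ratio = original_size / compressed_size = 6496 / 5586.56 = 1.1628

Compression ratio = 1.1628


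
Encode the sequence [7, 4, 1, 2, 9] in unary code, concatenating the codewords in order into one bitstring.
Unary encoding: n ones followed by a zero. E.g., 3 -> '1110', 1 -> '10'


Encode each number as n ones followed by a terminating 0:
  7 -> 11111110 (8 bits)
  4 -> 11110 (5 bits)
  1 -> 10 (2 bits)
  2 -> 110 (3 bits)
  9 -> 1111111110 (10 bits)
Total length = 8 + 5 + 2 + 3 + 10 = 28 bits.

Unary([7, 4, 1, 2, 9]) = 1111111011110101101111111110 (28 bits)


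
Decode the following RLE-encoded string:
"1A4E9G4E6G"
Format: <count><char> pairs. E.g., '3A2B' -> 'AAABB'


Expanding each <count><char> pair:
  1A -> 'A'
  4E -> 'EEEE'
  9G -> 'GGGGGGGGG'
  4E -> 'EEEE'
  6G -> 'GGGGGG'

Decoded = AEEEEGGGGGGGGGEEEEGGGGGG


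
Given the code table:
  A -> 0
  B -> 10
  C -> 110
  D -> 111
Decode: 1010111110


Decoding:
10 -> B
10 -> B
111 -> D
110 -> C


Result: BBDC


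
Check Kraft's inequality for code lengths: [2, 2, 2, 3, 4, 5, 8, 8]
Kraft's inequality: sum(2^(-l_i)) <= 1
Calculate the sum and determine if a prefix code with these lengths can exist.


Sum = 2^(-2) + 2^(-2) + 2^(-2) + 2^(-3) + 2^(-4) + 2^(-5) + 2^(-8) + 2^(-8)
    = 0.25 + 0.25 + 0.25 + 0.125 + 0.0625 + 0.03125 + 0.00390625 + 0.00390625
    = 250/256 = 0.9765625
Since 0.9765625 <= 1, Kraft's inequality IS satisfied.
A prefix code with these lengths CAN exist.

Kraft sum = 0.9765625. Satisfied.


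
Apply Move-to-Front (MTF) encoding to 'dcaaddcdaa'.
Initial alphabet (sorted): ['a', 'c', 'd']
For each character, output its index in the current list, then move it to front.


MTF encoding:
'd': index 2 in ['a', 'c', 'd'] -> ['d', 'a', 'c']
'c': index 2 in ['d', 'a', 'c'] -> ['c', 'd', 'a']
'a': index 2 in ['c', 'd', 'a'] -> ['a', 'c', 'd']
'a': index 0 in ['a', 'c', 'd'] -> ['a', 'c', 'd']
'd': index 2 in ['a', 'c', 'd'] -> ['d', 'a', 'c']
'd': index 0 in ['d', 'a', 'c'] -> ['d', 'a', 'c']
'c': index 2 in ['d', 'a', 'c'] -> ['c', 'd', 'a']
'd': index 1 in ['c', 'd', 'a'] -> ['d', 'c', 'a']
'a': index 2 in ['d', 'c', 'a'] -> ['a', 'd', 'c']
'a': index 0 in ['a', 'd', 'c'] -> ['a', 'd', 'c']


Output: [2, 2, 2, 0, 2, 0, 2, 1, 2, 0]


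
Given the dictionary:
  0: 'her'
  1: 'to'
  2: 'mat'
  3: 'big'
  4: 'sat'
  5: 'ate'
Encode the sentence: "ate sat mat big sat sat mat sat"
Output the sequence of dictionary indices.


Look up each word in the dictionary:
  'ate' -> 5
  'sat' -> 4
  'mat' -> 2
  'big' -> 3
  'sat' -> 4
  'sat' -> 4
  'mat' -> 2
  'sat' -> 4

Encoded: [5, 4, 2, 3, 4, 4, 2, 4]
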